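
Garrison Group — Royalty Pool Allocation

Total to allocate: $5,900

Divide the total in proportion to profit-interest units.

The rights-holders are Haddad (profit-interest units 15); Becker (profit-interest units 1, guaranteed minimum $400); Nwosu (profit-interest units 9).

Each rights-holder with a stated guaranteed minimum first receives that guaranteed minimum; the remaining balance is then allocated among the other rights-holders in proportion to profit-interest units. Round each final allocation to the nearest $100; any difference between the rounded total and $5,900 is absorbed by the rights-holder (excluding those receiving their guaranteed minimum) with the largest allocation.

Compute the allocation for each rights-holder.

Haddad: $3,400 · Becker: $400 · Nwosu: $2,100

Fund the minimums — Becker $400. Remaining pool $5,500.
Remaining pool split over remaining profit-interest units 24: Haddad 3,437.50 → $3,400; Nwosu 2,062.50 → $2,100.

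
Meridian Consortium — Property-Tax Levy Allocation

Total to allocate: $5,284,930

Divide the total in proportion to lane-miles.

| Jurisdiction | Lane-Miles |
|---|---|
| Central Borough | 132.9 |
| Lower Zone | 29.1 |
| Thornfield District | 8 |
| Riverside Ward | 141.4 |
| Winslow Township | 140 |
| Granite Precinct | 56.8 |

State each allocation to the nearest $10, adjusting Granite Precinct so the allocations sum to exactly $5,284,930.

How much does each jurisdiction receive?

Central Borough: $1,382,070; Lower Zone: $302,620; Thornfield District: $83,190; Riverside Ward: $1,470,460; Winslow Township: $1,455,900; Granite Precinct: $590,690

Lane-miles total: 508.2.
Proportional shares: Central Borough 132.9/508.2 × $5,284,930 = 1,382,068.47; Lower Zone 29.1/508.2 × $5,284,930 = 302,619.96; Thornfield District 8/508.2 × $5,284,930 = 83,194.49; Riverside Ward 141.4/508.2 × $5,284,930 = 1,470,462.62; Winslow Township 140/508.2 × $5,284,930 = 1,455,903.58; Granite Precinct 56.8/508.2 × $5,284,930 = 590,680.88.
At nearest $10: Central Borough $1,382,070; Lower Zone $302,620; Thornfield District $83,190; Riverside Ward $1,470,460; Winslow Township $1,455,900; Granite Precinct $590,680. Sum = $5,284,920.
Difference $5,284,930 − $5,284,920 = +$10 applied to Granite Precinct: Granite Precinct becomes $590,690.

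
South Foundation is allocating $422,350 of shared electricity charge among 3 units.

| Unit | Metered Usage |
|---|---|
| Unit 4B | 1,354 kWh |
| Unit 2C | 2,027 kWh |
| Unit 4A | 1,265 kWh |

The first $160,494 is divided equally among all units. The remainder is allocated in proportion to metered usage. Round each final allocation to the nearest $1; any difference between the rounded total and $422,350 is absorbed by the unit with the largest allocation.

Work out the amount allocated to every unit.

$160,494 shared equally gives $53,498 per unit.
Remainder $261,856 by metered usage (total 4,646): Unit 4B 76,313.61 → $76,314; Unit 2C 114,244.97 → $114,245; Unit 4A 71,297.43 → $71,297.
Totals: Unit 4B $53,498 + $76,314 = $129,812; Unit 2C $53,498 + $114,245 = $167,743; Unit 4A $53,498 + $71,297 = $124,795.

Unit 4B: $129,812; Unit 2C: $167,743; Unit 4A: $124,795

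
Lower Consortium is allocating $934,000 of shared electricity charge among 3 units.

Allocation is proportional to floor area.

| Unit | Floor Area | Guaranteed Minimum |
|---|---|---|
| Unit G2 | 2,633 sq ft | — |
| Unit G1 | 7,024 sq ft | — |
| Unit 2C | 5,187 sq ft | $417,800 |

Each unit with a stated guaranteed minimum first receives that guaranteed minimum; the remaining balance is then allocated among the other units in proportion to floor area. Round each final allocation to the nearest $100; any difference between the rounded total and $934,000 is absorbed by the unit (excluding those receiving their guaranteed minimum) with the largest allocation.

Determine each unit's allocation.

Minimums first: Unit 2C $417,800. Residual $516,200.
Residual split over remaining floor area 9,657: Unit G2 140,742.94 → $140,700; Unit G1 375,457.06 → $375,500.

Unit G2: $140,700; Unit G1: $375,500; Unit 2C: $417,800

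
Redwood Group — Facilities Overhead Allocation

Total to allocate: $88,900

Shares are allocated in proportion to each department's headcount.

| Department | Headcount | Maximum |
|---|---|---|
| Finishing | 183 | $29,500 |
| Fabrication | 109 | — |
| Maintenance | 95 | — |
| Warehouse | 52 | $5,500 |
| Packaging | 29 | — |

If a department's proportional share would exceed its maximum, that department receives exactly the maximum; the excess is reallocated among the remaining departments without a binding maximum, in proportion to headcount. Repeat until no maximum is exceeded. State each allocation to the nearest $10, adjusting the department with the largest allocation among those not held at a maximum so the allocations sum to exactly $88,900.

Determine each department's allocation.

Finishing: $29,500 · Fabrication: $25,210 · Maintenance: $21,980 · Warehouse: $5,500 · Packaging: $6,710

Combined headcount = 468.
Proportional shares (ignoring caps): Finishing 34,762.18; Fabrication 20,705.34; Maintenance 18,045.94; Warehouse 9,877.78; Packaging 5,508.76.
Held at cap: Finishing ($29,500), Warehouse ($5,500); residual $53,900 reallocated over remaining headcount 233.
Remaining shares: Fabrication 25,215.02 → $25,220; Maintenance 21,976.39 → $21,980; Packaging 6,708.58 → $6,710.
Rounding difference −$10 applied to Fabrication → $25,210.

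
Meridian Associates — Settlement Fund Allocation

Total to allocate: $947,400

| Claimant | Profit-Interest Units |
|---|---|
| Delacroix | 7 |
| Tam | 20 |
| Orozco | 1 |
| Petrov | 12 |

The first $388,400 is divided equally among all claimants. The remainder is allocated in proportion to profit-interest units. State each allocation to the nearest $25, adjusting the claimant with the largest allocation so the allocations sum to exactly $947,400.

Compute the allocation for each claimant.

Equal tier: $388,400 ÷ 4 = $97,100 apiece.
Remainder $559,000 by profit-interest units (total 40): Delacroix 97,825.00 → $97,825; Tam 279,500.00 → $279,500; Orozco 13,975.00 → $13,975; Petrov 167,700.00 → $167,700.
Totals: Delacroix $97,100 + $97,825 = $194,925; Tam $97,100 + $279,500 = $376,600; Orozco $97,100 + $13,975 = $111,075; Petrov $97,100 + $167,700 = $264,800.

Delacroix: $194,925 | Tam: $376,600 | Orozco: $111,075 | Petrov: $264,800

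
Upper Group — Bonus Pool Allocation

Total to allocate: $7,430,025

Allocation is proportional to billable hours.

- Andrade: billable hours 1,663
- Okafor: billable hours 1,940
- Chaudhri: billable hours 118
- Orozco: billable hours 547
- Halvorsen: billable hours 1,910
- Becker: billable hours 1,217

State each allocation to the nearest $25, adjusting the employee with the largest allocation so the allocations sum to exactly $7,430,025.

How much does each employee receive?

Sum of billable hours: 7,395.
Raw shares: Andrade 1,663/7,395 × $7,430,025 = 1,670,876.48; Okafor 1,940/7,395 × $7,430,025 = 1,949,188.44; Chaudhri 118/7,395 × $7,430,025 = 118,558.88; Orozco 547/7,395 × $7,430,025 = 549,590.76; Halvorsen 1,910/7,395 × $7,430,025 = 1,919,046.35; Becker 1,217/7,395 × $7,430,025 = 1,222,764.09.
Rounded to nearest $25: Andrade $1,670,875; Okafor $1,949,200; Chaudhri $118,550; Orozco $549,600; Halvorsen $1,919,050; Becker $1,222,775. Sum = $7,430,050.
Difference $7,430,025 − $7,430,050 = −$25 applied to largest allocation (Okafor): Okafor becomes $1,949,175.

Andrade: $1,670,875; Okafor: $1,949,175; Chaudhri: $118,550; Orozco: $549,600; Halvorsen: $1,919,050; Becker: $1,222,775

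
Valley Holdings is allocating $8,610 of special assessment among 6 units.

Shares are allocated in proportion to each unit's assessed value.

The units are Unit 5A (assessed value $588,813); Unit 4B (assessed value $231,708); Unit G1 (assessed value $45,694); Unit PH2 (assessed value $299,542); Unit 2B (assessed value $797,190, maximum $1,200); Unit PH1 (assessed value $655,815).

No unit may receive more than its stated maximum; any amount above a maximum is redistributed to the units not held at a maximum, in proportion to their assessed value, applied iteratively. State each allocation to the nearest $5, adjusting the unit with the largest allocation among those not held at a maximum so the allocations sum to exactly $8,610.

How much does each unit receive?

Combined assessed value = 2,618,762.
Unconstrained shares: Unit 5A 1,935.91; Unit 4B 761.81; Unit G1 150.23; Unit PH2 984.84; Unit 2B 2,621.01; Unit PH1 2,156.20.
Capped: Unit 2B ($1,200); residual $7,410 reallocated over remaining assessed value 1,821,572.
Remaining shares: Unit 5A 2,395.24 → $2,395; Unit 4B 942.57 → $945; Unit G1 185.88 → $185; Unit PH2 1,218.51 → $1,220; Unit PH1 2,667.80 → $2,670.
Rounding difference −$5 applied to Unit PH1 → $2,665.

Unit 5A: $2,395 | Unit 4B: $945 | Unit G1: $185 | Unit PH2: $1,220 | Unit 2B: $1,200 | Unit PH1: $2,665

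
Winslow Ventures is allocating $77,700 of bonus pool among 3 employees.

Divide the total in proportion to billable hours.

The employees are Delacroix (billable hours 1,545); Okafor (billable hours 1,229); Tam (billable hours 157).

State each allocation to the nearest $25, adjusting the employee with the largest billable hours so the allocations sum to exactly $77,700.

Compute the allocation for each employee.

Delacroix: $40,975; Okafor: $32,575; Tam: $4,150

Total billable hours = 2,931.
Proportional shares: Delacroix 1,545/2,931 × $77,700 = 40,957.52; Okafor 1,229/2,931 × $77,700 = 32,580.45; Tam 157/2,931 × $77,700 = 4,162.03.
After rounding ($25): Delacroix $40,950; Okafor $32,575; Tam $4,150. Sum = $77,675.
Difference $77,700 − $77,675 = +$25 applied to largest billable hours (Delacroix): Delacroix becomes $40,975.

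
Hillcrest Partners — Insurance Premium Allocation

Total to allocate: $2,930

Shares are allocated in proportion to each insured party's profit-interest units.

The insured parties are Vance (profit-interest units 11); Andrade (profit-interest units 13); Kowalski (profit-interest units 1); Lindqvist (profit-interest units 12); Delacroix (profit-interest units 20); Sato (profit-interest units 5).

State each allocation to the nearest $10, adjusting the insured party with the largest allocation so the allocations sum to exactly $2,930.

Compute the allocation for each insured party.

Sum of profit-interest units: 62.
Unrounded shares: Vance 11/62 × $2,930 = 519.84; Andrade 13/62 × $2,930 = 614.35; Kowalski 1/62 × $2,930 = 47.26; Lindqvist 12/62 × $2,930 = 567.10; Delacroix 20/62 × $2,930 = 945.16; Sato 5/62 × $2,930 = 236.29.
At nearest $10: Vance $520; Andrade $610; Kowalski $50; Lindqvist $570; Delacroix $950; Sato $240. Sum = $2,940.
Difference $2,930 − $2,940 = −$10 applied to largest allocation (Delacroix): Delacroix becomes $940.

Vance: $520 | Andrade: $610 | Kowalski: $50 | Lindqvist: $570 | Delacroix: $940 | Sato: $240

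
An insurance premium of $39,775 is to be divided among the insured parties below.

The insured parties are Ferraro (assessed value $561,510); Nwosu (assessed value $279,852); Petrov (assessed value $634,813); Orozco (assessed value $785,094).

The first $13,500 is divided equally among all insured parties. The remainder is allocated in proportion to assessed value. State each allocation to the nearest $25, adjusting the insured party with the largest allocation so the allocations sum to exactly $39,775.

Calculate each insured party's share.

Ferraro: $9,900 · Nwosu: $6,625 · Petrov: $10,750 · Orozco: $12,500

Equal tier: $13,500 ÷ 4 = $3,375 apiece.
Remainder $26,275 by assessed value (total 2,261,269): Ferraro 6,524.51 → $6,525; Nwosu 3,251.76 → $3,250; Petrov 7,376.26 → $7,375; Orozco 9,122.46 → $9,125.
Totals: Ferraro $3,375 + $6,525 = $9,900; Nwosu $3,375 + $3,250 = $6,625; Petrov $3,375 + $7,375 = $10,750; Orozco $3,375 + $9,125 = $12,500.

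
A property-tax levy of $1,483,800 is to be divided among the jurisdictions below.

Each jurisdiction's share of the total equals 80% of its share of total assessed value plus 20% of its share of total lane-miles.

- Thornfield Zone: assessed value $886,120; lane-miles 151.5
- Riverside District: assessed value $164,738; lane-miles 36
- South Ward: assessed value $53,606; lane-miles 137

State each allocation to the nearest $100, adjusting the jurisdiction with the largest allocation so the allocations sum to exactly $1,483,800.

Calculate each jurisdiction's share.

Thornfield Zone: $1,090,900; Riverside District: $210,000; South Ward: $182,900

Totals — assessed value 1,104,464, lane-miles 324.5.
Combined weights (80% assessed value + 20% lane-miles): Thornfield Zone 0.7352; Riverside District 0.1415; South Ward 0.1233.
Pro-rata amounts: Thornfield Zone 1,090,920.33; Riverside District 209,977.28; South Ward 182,902.39.
At nearest $100: Thornfield Zone $1,090,900; Riverside District $210,000; South Ward $182,900. Sum = $1,483,800.
Sum already equals the total — no adjustment.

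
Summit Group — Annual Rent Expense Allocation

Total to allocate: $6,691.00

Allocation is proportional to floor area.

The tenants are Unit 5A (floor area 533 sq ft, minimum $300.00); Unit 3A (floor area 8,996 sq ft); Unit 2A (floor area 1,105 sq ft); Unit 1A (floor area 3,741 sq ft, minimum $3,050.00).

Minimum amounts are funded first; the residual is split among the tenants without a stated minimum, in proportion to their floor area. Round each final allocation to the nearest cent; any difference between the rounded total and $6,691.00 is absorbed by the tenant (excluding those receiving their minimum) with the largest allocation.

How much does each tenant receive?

Unit 5A: $300.00 · Unit 3A: $2,975.51 · Unit 2A: $365.49 · Unit 1A: $3,050.00

Guaranteed amounts: Unit 5A $300.00; Unit 1A $3,050.00. Balance $3,341.00.
Balance split over remaining floor area 10,101: Unit 3A 2,975.5109 → $2,975.51; Unit 2A 365.4891 → $365.49.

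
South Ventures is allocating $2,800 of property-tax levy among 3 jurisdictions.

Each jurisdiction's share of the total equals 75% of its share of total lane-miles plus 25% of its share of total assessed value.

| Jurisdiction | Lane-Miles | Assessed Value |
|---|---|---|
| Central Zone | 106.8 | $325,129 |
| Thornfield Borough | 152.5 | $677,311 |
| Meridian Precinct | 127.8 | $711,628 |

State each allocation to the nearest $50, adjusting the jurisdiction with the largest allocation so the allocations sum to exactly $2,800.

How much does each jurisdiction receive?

Totals — lane-miles 387.1, assessed value 1,714,068.
Combined weights (75% lane-miles + 25% assessed value): Central Zone 0.2543; Thornfield Borough 0.3943; Meridian Precinct 0.3514.
Proportional shares: Central Zone 712.16; Thornfield Borough 1,103.91; Meridian Precinct 983.93.
At nearest $50: Central Zone $700; Thornfield Borough $1,100; Meridian Precinct $1,000. Sum = $2,800.
No rounding difference to absorb.

Central Zone: $700; Thornfield Borough: $1,100; Meridian Precinct: $1,000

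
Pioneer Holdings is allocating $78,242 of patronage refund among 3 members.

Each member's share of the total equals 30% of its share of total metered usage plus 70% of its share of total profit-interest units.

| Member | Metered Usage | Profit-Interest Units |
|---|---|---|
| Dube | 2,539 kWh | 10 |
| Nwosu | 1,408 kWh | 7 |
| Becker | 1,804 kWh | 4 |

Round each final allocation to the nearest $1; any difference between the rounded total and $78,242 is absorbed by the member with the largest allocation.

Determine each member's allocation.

Totals — metered usage 5,751, profit-interest units 21.
Composite weights (30% metered usage + 70% profit-interest units): Dube 0.4658; Nwosu 0.3068; Becker 0.2274.
Unrounded shares: Dube 36,443.55; Nwosu 24,003.19; Becker 17,795.26.
Rounded to nearest $1: Dube $36,444; Nwosu $24,003; Becker $17,795. Sum = $78,242.
Sum already equals the total — no adjustment.

Dube: $36,444 · Nwosu: $24,003 · Becker: $17,795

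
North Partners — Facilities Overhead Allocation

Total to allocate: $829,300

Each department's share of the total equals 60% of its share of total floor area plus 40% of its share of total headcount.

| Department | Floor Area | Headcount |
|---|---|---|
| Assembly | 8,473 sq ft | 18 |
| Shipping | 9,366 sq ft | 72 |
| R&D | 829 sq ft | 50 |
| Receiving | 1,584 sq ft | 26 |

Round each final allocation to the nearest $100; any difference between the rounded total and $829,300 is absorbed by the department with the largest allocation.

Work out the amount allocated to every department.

Assembly: $244,100 | Shipping: $374,000 | R&D: $120,300 | Receiving: $90,900

Totals — floor area 20,252, headcount 166.
Composite weights (60% floor area + 40% headcount): Assembly 0.2944; Shipping 0.4510; R&D 0.1450; Receiving 0.1096.
Raw shares: Assembly 244,146.38; Shipping 373,995.79; R&D 120,283.72; Receiving 90,874.11.
After rounding ($100): Assembly $244,100; Shipping $374,000; R&D $120,300; Receiving $90,900. Sum = $829,300.
Sum already equals the total — no adjustment.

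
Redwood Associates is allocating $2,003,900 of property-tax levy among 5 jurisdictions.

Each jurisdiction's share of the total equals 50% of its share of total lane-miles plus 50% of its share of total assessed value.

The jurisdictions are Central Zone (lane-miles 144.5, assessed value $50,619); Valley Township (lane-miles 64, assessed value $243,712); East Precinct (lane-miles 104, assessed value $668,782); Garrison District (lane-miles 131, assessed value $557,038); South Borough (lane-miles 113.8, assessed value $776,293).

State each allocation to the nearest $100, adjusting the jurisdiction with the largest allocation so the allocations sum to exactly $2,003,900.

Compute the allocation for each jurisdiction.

Totals — lane-miles 557.3, assessed value 2,296,444.
Blended shares (50% lane-miles + 50% assessed value): Central Zone 0.1407; Valley Township 0.1105; East Precinct 0.2389; Garrison District 0.2388; South Borough 0.2711.
Unrounded shares: Central Zone 281,876.77; Valley Township 221,396.11; East Precinct 478,770.86; Garrison District 478,558.74; South Borough 543,297.52.
After rounding ($100): Central Zone $281,900; Valley Township $221,400; East Precinct $478,800; Garrison District $478,600; South Borough $543,300. Sum = $2,004,000.
Difference $2,003,900 − $2,004,000 = −$100 applied to largest allocation (South Borough): South Borough becomes $543,200.

Central Zone: $281,900 · Valley Township: $221,400 · East Precinct: $478,800 · Garrison District: $478,600 · South Borough: $543,200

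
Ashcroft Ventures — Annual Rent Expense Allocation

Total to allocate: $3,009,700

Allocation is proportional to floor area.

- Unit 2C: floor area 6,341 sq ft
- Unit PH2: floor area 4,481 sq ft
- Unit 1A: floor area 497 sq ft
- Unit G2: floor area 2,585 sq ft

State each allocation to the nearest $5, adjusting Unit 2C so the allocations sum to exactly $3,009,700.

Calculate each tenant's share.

Unit 2C: $1,372,595 | Unit PH2: $969,970 | Unit 1A: $107,580 | Unit G2: $559,555

Sum of floor area: 13,904.
Pro-rata amounts: Unit 2C 6,341/13,904 × $3,009,700 = 1,372,591.18; Unit PH2 4,481/13,904 × $3,009,700 = 969,970.20; Unit 1A 497/13,904 × $3,009,700 = 107,582.06; Unit G2 2,585/13,904 × $3,009,700 = 559,556.57.
At nearest $5: Unit 2C $1,372,590; Unit PH2 $969,970; Unit 1A $107,580; Unit G2 $559,555. Sum = $3,009,695.
Difference $3,009,700 − $3,009,695 = +$5 applied to Unit 2C: Unit 2C becomes $1,372,595.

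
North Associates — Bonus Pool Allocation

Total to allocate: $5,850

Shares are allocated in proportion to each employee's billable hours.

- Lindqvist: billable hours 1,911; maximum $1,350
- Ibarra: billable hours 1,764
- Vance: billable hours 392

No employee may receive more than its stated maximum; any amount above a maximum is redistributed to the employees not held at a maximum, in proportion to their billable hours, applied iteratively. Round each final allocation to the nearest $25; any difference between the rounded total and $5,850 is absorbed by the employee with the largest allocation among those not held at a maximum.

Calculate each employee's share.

Billable hours total: 4,067.
Pro-rata shares before constraints: Lindqvist 2,748.80; Ibarra 2,537.35; Vance 563.86.
Cap binds for Lindqvist ($1,350); balance $4,500 reallocated over remaining billable hours 2,156.
Shares after redistribution: Ibarra 3,681.82 → $3,675; Vance 818.18 → $825.

Lindqvist: $1,350; Ibarra: $3,675; Vance: $825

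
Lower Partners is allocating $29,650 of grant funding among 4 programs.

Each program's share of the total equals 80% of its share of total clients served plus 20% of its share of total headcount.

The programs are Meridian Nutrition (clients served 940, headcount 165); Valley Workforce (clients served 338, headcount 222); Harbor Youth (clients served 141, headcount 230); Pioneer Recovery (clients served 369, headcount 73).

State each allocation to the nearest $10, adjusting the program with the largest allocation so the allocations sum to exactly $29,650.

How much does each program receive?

Totals — clients served 1,788, headcount 690.
Combined weights (80% clients served + 20% headcount): Meridian Nutrition 0.4684; Valley Workforce 0.2156; Harbor Youth 0.1298; Pioneer Recovery 0.1863.
Pro-rata amounts: Meridian Nutrition 13,888.29; Valley Workforce 6,391.90; Harbor Youth 3,847.20; Pioneer Recovery 5,522.61.
Rounded to nearest $10: Meridian Nutrition $13,890; Valley Workforce $6,390; Harbor Youth $3,850; Pioneer Recovery $5,520. Sum = $29,650.
Sum already equals the total — no adjustment.

Meridian Nutrition: $13,890 · Valley Workforce: $6,390 · Harbor Youth: $3,850 · Pioneer Recovery: $5,520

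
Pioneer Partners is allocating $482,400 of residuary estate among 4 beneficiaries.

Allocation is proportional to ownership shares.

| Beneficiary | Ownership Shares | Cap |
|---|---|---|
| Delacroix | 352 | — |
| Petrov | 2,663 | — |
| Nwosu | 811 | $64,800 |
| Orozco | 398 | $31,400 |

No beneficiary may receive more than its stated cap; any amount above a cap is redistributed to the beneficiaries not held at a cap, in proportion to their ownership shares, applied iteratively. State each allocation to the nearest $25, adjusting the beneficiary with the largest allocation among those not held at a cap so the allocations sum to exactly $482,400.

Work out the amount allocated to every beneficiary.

Delacroix: $45,100 · Petrov: $341,100 · Nwosu: $64,800 · Orozco: $31,400

Sum of ownership shares: 4,224.
Unconstrained shares: Delacroix 40,200.00; Petrov 304,126.70; Nwosu 92,619.89; Orozco 45,453.41.
Cap binds for Nwosu ($64,800), Orozco ($31,400); balance $386,200 reallocated over remaining ownership shares 3,015.
Remaining shares: Delacroix 45,088.69 → $45,100; Petrov 341,111.31 → $341,100.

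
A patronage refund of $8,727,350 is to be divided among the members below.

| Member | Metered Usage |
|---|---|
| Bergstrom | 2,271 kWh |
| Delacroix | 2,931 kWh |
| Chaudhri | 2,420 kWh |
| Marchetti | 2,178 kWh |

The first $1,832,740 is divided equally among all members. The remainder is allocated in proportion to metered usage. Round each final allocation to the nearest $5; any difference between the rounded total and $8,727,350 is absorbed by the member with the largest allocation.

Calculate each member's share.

$1,832,740 shared equally gives $458,185 per member.
Remainder $6,894,610 by metered usage (total 9,800): Bergstrom 1,597,720.34 → $1,597,720; Delacroix 2,062,051.22 → $2,062,050; Chaudhri 1,702,546.55 → $1,702,545; Marchetti 1,532,291.90 → $1,532,290.
Rounding difference +$5 on remainder applied to Delacroix.
Totals: Bergstrom $458,185 + $1,597,720 = $2,055,905; Delacroix $458,185 + $2,062,055 = $2,520,240; Chaudhri $458,185 + $1,702,545 = $2,160,730; Marchetti $458,185 + $1,532,290 = $1,990,475.

Bergstrom: $2,055,905 | Delacroix: $2,520,240 | Chaudhri: $2,160,730 | Marchetti: $1,990,475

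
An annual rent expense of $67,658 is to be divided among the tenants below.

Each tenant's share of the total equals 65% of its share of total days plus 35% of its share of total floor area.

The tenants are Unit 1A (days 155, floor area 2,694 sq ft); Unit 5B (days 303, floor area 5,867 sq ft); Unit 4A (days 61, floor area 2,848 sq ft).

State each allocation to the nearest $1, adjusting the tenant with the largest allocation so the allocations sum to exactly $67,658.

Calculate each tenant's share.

Unit 1A: $18,726; Unit 5B: $37,852; Unit 4A: $11,080

Days total 519; floor area total 11,409.
Blended shares (65% days + 35% floor area): Unit 1A 0.2768; Unit 5B 0.5595; Unit 4A 0.1638.
Raw shares: Unit 1A 18,725.61; Unit 5B 37,852.27; Unit 4A 11,080.12.
After rounding ($1): Unit 1A $18,726; Unit 5B $37,852; Unit 4A $11,080. Sum = $67,658.
Rounded total matches; no reconciliation needed.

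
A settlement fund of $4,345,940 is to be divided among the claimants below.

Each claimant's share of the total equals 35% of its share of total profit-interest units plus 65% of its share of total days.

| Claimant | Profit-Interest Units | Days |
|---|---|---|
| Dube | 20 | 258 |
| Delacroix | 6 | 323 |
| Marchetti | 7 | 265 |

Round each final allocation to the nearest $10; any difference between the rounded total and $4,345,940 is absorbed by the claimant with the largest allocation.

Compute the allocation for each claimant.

Totals — profit-interest units 33, days 846.
Blended shares (35% profit-interest units + 65% days): Dube 0.4103; Delacroix 0.3118; Marchetti 0.2778.
Pro-rata amounts: Dube 1,783,348.49; Delacroix 1,355,082.40; Marchetti 1,207,509.11.
At nearest $10: Dube $1,783,350; Delacroix $1,355,080; Marchetti $1,207,510. Sum = $4,345,940.
No rounding difference to absorb.

Dube: $1,783,350 | Delacroix: $1,355,080 | Marchetti: $1,207,510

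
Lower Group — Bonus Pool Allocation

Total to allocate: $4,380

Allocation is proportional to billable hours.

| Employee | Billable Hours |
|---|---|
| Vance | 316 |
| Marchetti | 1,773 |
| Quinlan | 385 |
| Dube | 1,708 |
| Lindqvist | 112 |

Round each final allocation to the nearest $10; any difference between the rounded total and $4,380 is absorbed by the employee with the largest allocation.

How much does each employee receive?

Billable hours total: 4,294.
Raw shares: Vance 316/4,294 × $4,380 = 322.33; Marchetti 1,773/4,294 × $4,380 = 1,808.51; Quinlan 385/4,294 × $4,380 = 392.71; Dube 1,708/4,294 × $4,380 = 1,742.21; Lindqvist 112/4,294 × $4,380 = 114.24.
At nearest $10: Vance $320; Marchetti $1,810; Quinlan $390; Dube $1,740; Lindqvist $110. Sum = $4,370.
Difference $4,380 − $4,370 = +$10 applied to largest allocation (Marchetti): Marchetti becomes $1,820.

Vance: $320 | Marchetti: $1,820 | Quinlan: $390 | Dube: $1,740 | Lindqvist: $110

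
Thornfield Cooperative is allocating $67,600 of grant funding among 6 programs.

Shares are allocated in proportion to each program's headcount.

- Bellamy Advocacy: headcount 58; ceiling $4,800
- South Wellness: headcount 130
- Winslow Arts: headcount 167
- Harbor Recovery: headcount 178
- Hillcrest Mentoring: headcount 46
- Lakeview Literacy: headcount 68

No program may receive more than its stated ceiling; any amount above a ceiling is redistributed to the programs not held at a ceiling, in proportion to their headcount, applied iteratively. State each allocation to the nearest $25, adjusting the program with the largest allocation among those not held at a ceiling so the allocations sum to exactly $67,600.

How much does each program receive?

Bellamy Advocacy: $4,800 · South Wellness: $13,850 · Winslow Arts: $17,800 · Harbor Recovery: $19,000 · Hillcrest Mentoring: $4,900 · Lakeview Literacy: $7,250

Total headcount = 647.
Pro-rata shares before constraints: Bellamy Advocacy 6,059.97; South Wellness 13,582.69; Winslow Arts 17,448.53; Harbor Recovery 18,597.84; Hillcrest Mentoring 4,806.18; Lakeview Literacy 7,104.79.
Cap binds for Bellamy Advocacy ($4,800); residual $62,800 reallocated over remaining headcount 589.
Redistributed shares: South Wellness 13,860.78 → $13,850; Winslow Arts 17,805.77 → $17,800; Harbor Recovery 18,978.61 → $18,975; Hillcrest Mentoring 4,904.58 → $4,900; Lakeview Literacy 7,250.25 → $7,250.
Rounding difference +$25 applied to Harbor Recovery → $19,000.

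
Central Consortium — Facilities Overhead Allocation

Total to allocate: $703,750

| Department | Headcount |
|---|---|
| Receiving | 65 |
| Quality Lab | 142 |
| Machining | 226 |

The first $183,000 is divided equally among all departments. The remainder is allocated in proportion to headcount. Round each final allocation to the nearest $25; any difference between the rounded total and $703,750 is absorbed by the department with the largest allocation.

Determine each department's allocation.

Receiving: $139,175 | Quality Lab: $231,775 | Machining: $332,800

$183,000 shared equally gives $61,000 per department.
Remainder $520,750 by headcount (total 433): Receiving 78,172.63 → $78,175; Quality Lab 170,777.14 → $170,775; Machining 271,800.23 → $271,800.
Totals: Receiving $61,000 + $78,175 = $139,175; Quality Lab $61,000 + $170,775 = $231,775; Machining $61,000 + $271,800 = $332,800.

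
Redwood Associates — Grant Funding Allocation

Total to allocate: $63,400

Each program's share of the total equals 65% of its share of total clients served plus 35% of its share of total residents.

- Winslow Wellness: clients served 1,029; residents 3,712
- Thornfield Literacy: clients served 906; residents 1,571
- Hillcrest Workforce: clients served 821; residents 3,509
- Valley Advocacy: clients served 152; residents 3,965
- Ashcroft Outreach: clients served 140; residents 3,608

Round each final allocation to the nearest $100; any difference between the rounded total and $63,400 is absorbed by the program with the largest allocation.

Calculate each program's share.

Clients served total 3,048; residents total 16,365.
Composite weights (65% clients served + 35% residents): Winslow Wellness 0.2988; Thornfield Literacy 0.2268; Hillcrest Workforce 0.2501; Valley Advocacy 0.1172; Ashcroft Outreach 0.1070.
Proportional shares: Winslow Wellness 18,945.69; Thornfield Literacy 14,379.61; Hillcrest Workforce 15,858.20; Valley Advocacy 7,431.40; Ashcroft Outreach 6,785.09.
At nearest $100: Winslow Wellness $18,900; Thornfield Literacy $14,400; Hillcrest Workforce $15,900; Valley Advocacy $7,400; Ashcroft Outreach $6,800. Sum = $63,400.
No rounding difference to absorb.

Winslow Wellness: $18,900 | Thornfield Literacy: $14,400 | Hillcrest Workforce: $15,900 | Valley Advocacy: $7,400 | Ashcroft Outreach: $6,800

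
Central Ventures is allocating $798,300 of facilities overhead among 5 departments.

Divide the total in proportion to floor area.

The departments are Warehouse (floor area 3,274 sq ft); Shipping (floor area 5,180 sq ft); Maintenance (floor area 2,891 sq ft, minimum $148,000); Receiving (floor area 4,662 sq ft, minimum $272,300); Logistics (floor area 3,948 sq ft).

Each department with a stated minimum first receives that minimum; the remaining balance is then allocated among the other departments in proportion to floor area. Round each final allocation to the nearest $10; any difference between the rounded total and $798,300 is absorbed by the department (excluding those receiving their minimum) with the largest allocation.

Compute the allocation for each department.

Warehouse: $99,790 | Shipping: $157,880 | Maintenance: $148,000 | Receiving: $272,300 | Logistics: $120,330

Guaranteed amounts: Maintenance $148,000; Receiving $272,300. Remaining pool $378,000.
Remaining pool split over remaining floor area 12,402: Warehouse 99,788.10 → $99,790; Shipping 157,880.99 → $157,880; Logistics 120,330.91 → $120,330.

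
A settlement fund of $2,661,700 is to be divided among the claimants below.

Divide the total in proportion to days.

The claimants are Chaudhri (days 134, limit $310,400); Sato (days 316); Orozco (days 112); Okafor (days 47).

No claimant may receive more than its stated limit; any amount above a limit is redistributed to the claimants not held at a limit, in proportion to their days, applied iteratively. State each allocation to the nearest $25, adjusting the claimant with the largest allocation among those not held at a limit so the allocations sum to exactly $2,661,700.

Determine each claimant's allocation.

Chaudhri: $310,400 · Sato: $1,564,250 · Orozco: $554,400 · Okafor: $232,650

Days total: 609.
Unconstrained shares: Chaudhri 585,661.41; Sato 1,381,111.99; Orozco 489,508.05; Okafor 205,418.56.
Cap binds for Chaudhri ($310,400); remaining pool $2,351,300 reallocated over remaining days 475.
Shares after redistribution: Sato 1,564,233.26 → $1,564,225; Orozco 554,411.79 → $554,400; Okafor 232,654.95 → $232,650.
Rounding difference +$25 applied to Sato → $1,564,250.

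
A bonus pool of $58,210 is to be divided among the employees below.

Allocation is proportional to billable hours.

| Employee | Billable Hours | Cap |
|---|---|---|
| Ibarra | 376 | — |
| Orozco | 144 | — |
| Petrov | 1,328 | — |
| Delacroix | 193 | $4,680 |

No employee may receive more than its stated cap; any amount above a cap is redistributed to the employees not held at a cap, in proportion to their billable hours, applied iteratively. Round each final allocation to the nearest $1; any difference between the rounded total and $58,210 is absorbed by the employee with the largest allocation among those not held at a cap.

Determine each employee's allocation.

Combined billable hours = 2,041.
Proportional shares (ignoring caps): Ibarra 10,723.65; Orozco 4,106.93; Petrov 37,875.00; Delacroix 5,504.42.
Held at cap: Delacroix ($4,680); balance $53,530 reallocated over remaining billable hours 1,848.
Remaining shares: Ibarra 10,891.39 → $10,891; Orozco 4,171.17 → $4,171; Petrov 38,467.45 → $38,467.
Rounding difference +$1 applied to Petrov → $38,468.

Ibarra: $10,891; Orozco: $4,171; Petrov: $38,468; Delacroix: $4,680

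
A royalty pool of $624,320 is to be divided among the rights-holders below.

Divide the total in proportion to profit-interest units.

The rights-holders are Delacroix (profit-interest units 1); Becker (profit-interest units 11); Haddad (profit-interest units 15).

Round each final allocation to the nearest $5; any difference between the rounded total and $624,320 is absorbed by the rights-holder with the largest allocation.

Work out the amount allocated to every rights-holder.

Delacroix: $23,125 · Becker: $254,355 · Haddad: $346,840

Total profit-interest units = 27.
Unrounded shares: Delacroix 1/27 × $624,320 = 23,122.96; Becker 11/27 × $624,320 = 254,352.59; Haddad 15/27 × $624,320 = 346,844.44.
After rounding ($5): Delacroix $23,125; Becker $254,355; Haddad $346,845. Sum = $624,325.
Difference $624,320 − $624,325 = −$5 applied to largest allocation (Haddad): Haddad becomes $346,840.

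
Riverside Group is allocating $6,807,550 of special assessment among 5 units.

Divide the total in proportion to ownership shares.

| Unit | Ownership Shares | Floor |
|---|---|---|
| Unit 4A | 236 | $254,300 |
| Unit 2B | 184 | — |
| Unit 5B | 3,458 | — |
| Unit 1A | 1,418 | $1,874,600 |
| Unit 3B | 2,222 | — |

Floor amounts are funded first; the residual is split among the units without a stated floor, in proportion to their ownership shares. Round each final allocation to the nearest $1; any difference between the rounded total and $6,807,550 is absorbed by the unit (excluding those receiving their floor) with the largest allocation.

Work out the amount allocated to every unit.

Guaranteed amounts: Unit 4A $254,300; Unit 1A $1,874,600. Balance $4,678,650.
Balance split over remaining ownership shares 5,864: Unit 2B 146,806.21 → $146,806; Unit 5B 2,758,999.27 → $2,758,999; Unit 3B 1,772,844.53 → $1,772,845.

Unit 4A: $254,300 | Unit 2B: $146,806 | Unit 5B: $2,758,999 | Unit 1A: $1,874,600 | Unit 3B: $1,772,845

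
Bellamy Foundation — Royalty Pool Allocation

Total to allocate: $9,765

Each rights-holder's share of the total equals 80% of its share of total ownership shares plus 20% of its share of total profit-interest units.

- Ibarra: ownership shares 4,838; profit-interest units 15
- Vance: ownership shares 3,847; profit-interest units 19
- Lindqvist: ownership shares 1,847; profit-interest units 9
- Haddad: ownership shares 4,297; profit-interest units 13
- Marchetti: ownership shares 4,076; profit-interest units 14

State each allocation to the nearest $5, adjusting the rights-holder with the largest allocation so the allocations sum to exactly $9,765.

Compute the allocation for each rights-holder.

Ownership shares total 18,905; profit-interest units total 70.
Blended shares (80% ownership shares + 20% profit-interest units): Ibarra 0.2476; Vance 0.2171; Lindqvist 0.1039; Haddad 0.2190; Marchetti 0.2125.
Pro-rata amounts: Ibarra 2,417.68; Vance 2,119.77; Lindqvist 1,014.32; Haddad 2,138.32; Marchetti 2,074.90.
At nearest $5: Ibarra $2,420; Vance $2,120; Lindqvist $1,015; Haddad $2,140; Marchetti $2,075. Sum = $9,770.
Difference $9,765 − $9,770 = −$5 applied to largest allocation (Ibarra): Ibarra becomes $2,415.

Ibarra: $2,415; Vance: $2,120; Lindqvist: $1,015; Haddad: $2,140; Marchetti: $2,075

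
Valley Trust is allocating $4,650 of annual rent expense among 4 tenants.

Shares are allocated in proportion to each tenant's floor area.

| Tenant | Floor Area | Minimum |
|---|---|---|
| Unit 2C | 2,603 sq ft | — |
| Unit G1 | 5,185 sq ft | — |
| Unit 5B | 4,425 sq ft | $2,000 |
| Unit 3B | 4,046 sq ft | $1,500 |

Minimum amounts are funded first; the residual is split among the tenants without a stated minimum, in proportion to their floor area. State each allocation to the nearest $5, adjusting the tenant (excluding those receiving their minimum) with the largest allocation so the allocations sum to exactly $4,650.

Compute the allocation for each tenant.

Unit 2C: $385 · Unit G1: $765 · Unit 5B: $2,000 · Unit 3B: $1,500

Minimums first: Unit 5B $2,000; Unit 3B $1,500. Balance $1,150.
Balance split over remaining floor area 7,788: Unit 2C 384.37 → $385; Unit G1 765.63 → $765.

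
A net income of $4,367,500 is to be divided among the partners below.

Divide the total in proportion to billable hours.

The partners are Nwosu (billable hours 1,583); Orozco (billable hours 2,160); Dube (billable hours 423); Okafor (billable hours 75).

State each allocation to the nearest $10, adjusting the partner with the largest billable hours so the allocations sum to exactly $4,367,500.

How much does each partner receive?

Billable hours total: 4,241.
Proportional shares: Nwosu 1,583/4,241 × $4,367,500 = 1,630,217.52; Orozco 2,160/4,241 × $4,367,500 = 2,224,428.20; Dube 423/4,241 × $4,367,500 = 435,617.19; Okafor 75/4,241 × $4,367,500 = 77,237.09.
Rounded to nearest $10: Nwosu $1,630,220; Orozco $2,224,430; Dube $435,620; Okafor $77,240. Sum = $4,367,510.
Difference $4,367,500 − $4,367,510 = −$10 applied to largest billable hours (Orozco): Orozco becomes $2,224,420.

Nwosu: $1,630,220 | Orozco: $2,224,420 | Dube: $435,620 | Okafor: $77,240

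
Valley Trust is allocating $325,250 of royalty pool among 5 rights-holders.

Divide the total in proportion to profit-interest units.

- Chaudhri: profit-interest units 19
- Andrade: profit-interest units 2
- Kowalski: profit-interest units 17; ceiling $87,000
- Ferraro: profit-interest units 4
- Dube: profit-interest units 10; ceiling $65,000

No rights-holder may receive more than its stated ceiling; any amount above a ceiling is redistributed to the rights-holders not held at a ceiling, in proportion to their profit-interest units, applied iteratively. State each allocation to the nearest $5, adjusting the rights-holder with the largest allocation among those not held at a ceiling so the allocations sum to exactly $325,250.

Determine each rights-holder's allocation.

Profit-interest units total: 52.
Proportional shares (ignoring caps): Chaudhri 118,841.35; Andrade 12,509.62; Kowalski 106,331.73; Ferraro 25,019.23; Dube 62,548.08.
Cap binds for Kowalski ($87,000); residual $238,250 reallocated over remaining profit-interest units 35.
Cap binds for Dube ($65,000); residual $173,250 reallocated over remaining profit-interest units 25.
Shares after redistribution: Chaudhri 131,670.00 → $131,670; Andrade 13,860.00 → $13,860; Ferraro 27,720.00 → $27,720.

Chaudhri: $131,670 · Andrade: $13,860 · Kowalski: $87,000 · Ferraro: $27,720 · Dube: $65,000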